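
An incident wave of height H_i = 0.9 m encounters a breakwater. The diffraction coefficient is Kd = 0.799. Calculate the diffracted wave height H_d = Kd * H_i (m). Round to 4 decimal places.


H_d = Kd * H_i
H_d = 0.799 * 0.9
H_d = 0.7191 m

0.7191


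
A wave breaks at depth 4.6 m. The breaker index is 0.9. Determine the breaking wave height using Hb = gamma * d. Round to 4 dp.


Hb = gamma * d
Hb = 0.9 * 4.6
Hb = 4.1400 m

4.1400


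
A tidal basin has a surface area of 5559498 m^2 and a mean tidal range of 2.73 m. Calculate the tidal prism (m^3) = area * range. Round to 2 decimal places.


Tidal prism = Area * Tidal range
P = 5559498 * 2.73
P = 15177429.54 m^3

15177429.54


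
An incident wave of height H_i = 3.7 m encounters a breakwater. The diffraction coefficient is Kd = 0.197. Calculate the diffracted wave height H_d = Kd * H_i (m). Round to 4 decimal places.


H_d = Kd * H_i
H_d = 0.197 * 3.7
H_d = 0.7289 m

0.7289


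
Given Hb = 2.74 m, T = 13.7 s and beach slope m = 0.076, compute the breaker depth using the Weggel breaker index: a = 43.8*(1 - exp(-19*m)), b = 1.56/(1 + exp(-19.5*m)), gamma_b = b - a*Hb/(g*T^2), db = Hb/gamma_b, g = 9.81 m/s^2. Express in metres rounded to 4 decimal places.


a = 43.8 * (1 - exp(-19 * m))
exp(-19 * 0.076) = exp(-1.4440) = 0.235982
a = 43.8 * (1 - 0.235982) = 33.463991
b = 1.56 / (1 + exp(-19.5 * m))
exp(-19.5 * 0.076) = exp(-1.4820) = 0.227183
b = 1.56 / (1 + 0.227183) = 1.271204
Hb / (g * T^2) = 2.74 / (9.81 * 13.7^2) = 2.74 / 1841.2389 = 0.00148813
gamma_b = b - a * Hb/(g*T^2) = 1.271204 - 33.463991 * 0.00148813 = 1.221405
db = Hb / gamma_b = 2.74 / 1.221405
db = 2.2433 m

2.2433


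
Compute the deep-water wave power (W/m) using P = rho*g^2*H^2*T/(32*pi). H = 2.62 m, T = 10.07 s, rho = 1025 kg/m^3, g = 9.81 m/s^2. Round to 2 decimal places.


P = rho * g^2 * H^2 * T / (32 * pi)
P = 1025 * 9.81^2 * 2.62^2 * 10.07 / (32 * pi)
P = 1025 * 96.2361 * 6.8644 * 10.07 / 100.53096
P = 67825.67 W/m

67825.67


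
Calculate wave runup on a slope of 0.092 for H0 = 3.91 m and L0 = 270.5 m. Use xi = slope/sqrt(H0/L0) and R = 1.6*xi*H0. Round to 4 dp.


xi = slope / sqrt(H0/L0)
H0/L0 = 3.91/270.5 = 0.014455
sqrt(0.014455) = 0.120228
xi = 0.092 / 0.120228 = 0.765214
R = 1.6 * xi * H0 = 1.6 * 0.765214 * 3.91
R = 4.7872 m

4.7872


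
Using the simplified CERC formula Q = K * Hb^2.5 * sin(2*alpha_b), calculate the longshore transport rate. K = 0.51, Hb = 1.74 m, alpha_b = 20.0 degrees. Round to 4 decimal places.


Q = K * Hb^2.5 * sin(2 * alpha_b)
Hb^2.5 = 1.74^2.5 = 3.993679
sin(2 * 20.0) = sin(40.0) = 0.642788
Q = 0.51 * 3.993679 * 0.642788
Q = 1.3092 m^3/s

1.3092


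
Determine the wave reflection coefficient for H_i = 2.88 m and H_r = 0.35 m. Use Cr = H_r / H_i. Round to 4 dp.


Cr = H_r / H_i
Cr = 0.35 / 2.88
Cr = 0.1215

0.1215


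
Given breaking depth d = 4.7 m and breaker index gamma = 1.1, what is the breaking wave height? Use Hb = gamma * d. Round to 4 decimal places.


Hb = gamma * d
Hb = 1.1 * 4.7
Hb = 5.1700 m

5.1700


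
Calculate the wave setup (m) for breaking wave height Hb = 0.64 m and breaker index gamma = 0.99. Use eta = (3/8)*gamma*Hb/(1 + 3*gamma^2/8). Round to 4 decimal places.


eta = (3/8) * gamma * Hb / (1 + 3*gamma^2/8)
Numerator = (3/8) * 0.99 * 0.64 = 0.237600
Denominator = 1 + 3*0.99^2/8 = 1 + 0.367538 = 1.367538
eta = 0.237600 / 1.367538
eta = 0.1737 m

0.1737


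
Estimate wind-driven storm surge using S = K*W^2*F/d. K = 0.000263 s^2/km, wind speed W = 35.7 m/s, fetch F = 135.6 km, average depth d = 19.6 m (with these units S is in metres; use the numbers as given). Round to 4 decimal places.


S = K * W^2 * F / d
W^2 = 35.7^2 = 1274.49
S = 0.000263 * 1274.49 * 135.6 / 19.6
Numerator = 0.000263 * 1274.49 * 135.6 = 45.451882
S = 45.451882 / 19.6 = 2.3190 m

2.3190


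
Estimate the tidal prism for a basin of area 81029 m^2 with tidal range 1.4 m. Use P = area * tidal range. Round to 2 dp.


Tidal prism = Area * Tidal range
P = 81029 * 1.4
P = 113440.60 m^3

113440.60


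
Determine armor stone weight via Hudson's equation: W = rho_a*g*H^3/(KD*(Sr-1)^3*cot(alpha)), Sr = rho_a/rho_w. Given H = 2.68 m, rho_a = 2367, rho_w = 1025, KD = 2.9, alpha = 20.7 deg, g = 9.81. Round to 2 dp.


Sr = rho_a / rho_w = 2367 / 1025 = 2.309268
(Sr - 1) = 1.309268
(Sr - 1)^3 = 2.244326
cot(20.7) = 1 / tan(20.7) = 1 / 0.377869 = 2.646423
Numerator = 2367 * 9.81 * 2.68^3 = 446963.0762
Denominator = 2.9 * 2.244326 * 2.646423 = 17.224366
W = 446963.0762 / 17.224366
W = 25949.46 N

25949.46


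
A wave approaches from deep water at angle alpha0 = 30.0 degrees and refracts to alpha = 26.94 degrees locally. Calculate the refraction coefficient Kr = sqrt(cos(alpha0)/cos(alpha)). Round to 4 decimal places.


Kr = sqrt(cos(alpha0) / cos(alpha))
cos(30.0) = 0.866025
cos(26.94) = 0.891481
Kr = sqrt(0.866025 / 0.891481)
Kr = sqrt(0.971445)
Kr = 0.9856

0.9856


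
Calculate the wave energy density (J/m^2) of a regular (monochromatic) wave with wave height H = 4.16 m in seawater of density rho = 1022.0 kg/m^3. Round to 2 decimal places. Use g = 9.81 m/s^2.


E = (1/8) * rho * g * H^2
E = (1/8) * 1022.0 * 9.81 * 4.16^2
E = 0.125 * 1022.0 * 9.81 * 17.3056
E = 21687.85 J/m^2

21687.85


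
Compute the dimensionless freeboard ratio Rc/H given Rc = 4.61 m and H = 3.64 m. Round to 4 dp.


Relative freeboard = Rc / H
= 4.61 / 3.64
= 1.2665

1.2665


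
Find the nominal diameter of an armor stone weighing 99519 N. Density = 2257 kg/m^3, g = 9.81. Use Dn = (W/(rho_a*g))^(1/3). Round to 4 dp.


V = W / (rho_a * g)
V = 99519 / (2257 * 9.81)
V = 99519 / 22141.17
V = 4.494749 m^3
Dn = V^(1/3) = 4.494749^(1/3)
Dn = 1.6503 m

1.6503


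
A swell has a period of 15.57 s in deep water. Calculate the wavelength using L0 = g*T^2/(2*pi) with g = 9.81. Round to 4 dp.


L0 = g * T^2 / (2 * pi)
L0 = 9.81 * 15.57^2 / (2 * pi)
L0 = 9.81 * 242.4249 / 6.28319
L0 = 2378.1883 / 6.28319
L0 = 378.5004 m

378.5004


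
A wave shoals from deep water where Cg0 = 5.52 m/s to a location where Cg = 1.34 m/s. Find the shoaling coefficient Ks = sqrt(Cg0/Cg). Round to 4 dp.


Ks = sqrt(Cg0 / Cg)
Ks = sqrt(5.52 / 1.34)
Ks = sqrt(4.1194)
Ks = 2.0296

2.0296


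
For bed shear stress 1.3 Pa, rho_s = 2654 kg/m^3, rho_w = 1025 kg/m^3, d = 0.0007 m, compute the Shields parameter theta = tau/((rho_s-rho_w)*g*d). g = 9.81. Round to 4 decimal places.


theta = tau / ((rho_s - rho_w) * g * d)
rho_s - rho_w = 2654 - 1025 = 1629
Denominator = 1629 * 9.81 * 0.0007 = 11.186343
theta = 1.3 / 11.186343
theta = 0.1162

0.1162


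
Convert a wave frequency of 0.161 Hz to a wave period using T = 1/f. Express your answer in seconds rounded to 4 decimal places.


T = 1 / f
T = 1 / 0.161
T = 6.2112 s

6.2112


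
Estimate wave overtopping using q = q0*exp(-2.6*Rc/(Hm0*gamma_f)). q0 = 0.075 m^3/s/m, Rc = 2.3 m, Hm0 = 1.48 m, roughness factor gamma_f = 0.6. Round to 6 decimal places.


q = q0 * exp(-2.6 * Rc / (Hm0 * gamma_f))
Exponent = -2.6 * 2.3 / (1.48 * 0.6)
= -2.6 * 2.3 / 0.8880
= -6.734234
exp(-6.734234) = 0.001189
q = 0.075 * 0.001189
q = 0.000089 m^3/s/m

0.000089


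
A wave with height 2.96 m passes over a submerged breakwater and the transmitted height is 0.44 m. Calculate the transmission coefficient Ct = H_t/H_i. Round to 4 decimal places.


Ct = H_t / H_i
Ct = 0.44 / 2.96
Ct = 0.1486

0.1486


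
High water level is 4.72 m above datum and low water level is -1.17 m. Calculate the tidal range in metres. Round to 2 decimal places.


Tidal range = High water - Low water
Tidal range = 4.72 - (-1.17)
Tidal range = 5.89 m

5.89


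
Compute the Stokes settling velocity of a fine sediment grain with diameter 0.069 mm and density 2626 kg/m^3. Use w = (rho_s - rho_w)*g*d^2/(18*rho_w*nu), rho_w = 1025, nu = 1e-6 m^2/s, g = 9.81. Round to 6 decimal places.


w = (rho_s - rho_w) * g * d^2 / (18 * rho_w * nu)
d = 0.069 mm = 0.000069 m
rho_s - rho_w = 2626 - 1025 = 1601
Numerator = 1601 * 9.81 * (0.000069)^2 = 0.000074775361
Denominator = 18 * 1025 * 1e-6 = 0.018450
w = 0.004053 m/s

0.004053


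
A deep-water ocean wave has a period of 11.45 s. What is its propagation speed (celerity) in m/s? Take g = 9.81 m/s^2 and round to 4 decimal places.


We use the deep-water celerity formula:
C = g * T / (2 * pi)
C = 9.81 * 11.45 / (2 * 3.14159...)
C = 112.324500 / 6.283185
C = 17.8770 m/s

17.8770


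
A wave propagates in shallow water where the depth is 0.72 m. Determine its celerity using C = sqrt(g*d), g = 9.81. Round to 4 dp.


Using the shallow-water approximation:
C = sqrt(g * d) = sqrt(9.81 * 0.72)
C = sqrt(7.0632)
C = 2.6577 m/s

2.6577


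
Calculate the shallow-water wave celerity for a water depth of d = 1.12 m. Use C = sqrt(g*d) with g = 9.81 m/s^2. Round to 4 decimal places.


Using the shallow-water approximation:
C = sqrt(g * d) = sqrt(9.81 * 1.12)
C = sqrt(10.9872)
C = 3.3147 m/s

3.3147


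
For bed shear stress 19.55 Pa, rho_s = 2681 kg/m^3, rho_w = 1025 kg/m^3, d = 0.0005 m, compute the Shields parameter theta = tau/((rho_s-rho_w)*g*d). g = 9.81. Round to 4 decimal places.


theta = tau / ((rho_s - rho_w) * g * d)
rho_s - rho_w = 2681 - 1025 = 1656
Denominator = 1656 * 9.81 * 0.0005 = 8.122680
theta = 19.55 / 8.122680
theta = 2.4068

2.4068


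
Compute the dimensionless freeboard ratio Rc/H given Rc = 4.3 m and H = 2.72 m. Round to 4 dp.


Relative freeboard = Rc / H
= 4.3 / 2.72
= 1.5809

1.5809


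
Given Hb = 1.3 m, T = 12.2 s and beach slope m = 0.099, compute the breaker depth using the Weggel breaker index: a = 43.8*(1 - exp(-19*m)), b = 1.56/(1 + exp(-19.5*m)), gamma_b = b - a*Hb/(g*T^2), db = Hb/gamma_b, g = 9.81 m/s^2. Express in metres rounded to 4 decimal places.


a = 43.8 * (1 - exp(-19 * m))
exp(-19 * 0.099) = exp(-1.8810) = 0.152438
a = 43.8 * (1 - 0.152438) = 37.123233
b = 1.56 / (1 + exp(-19.5 * m))
exp(-19.5 * 0.099) = exp(-1.9305) = 0.145076
b = 1.56 / (1 + 0.145076) = 1.362355
Hb / (g * T^2) = 1.3 / (9.81 * 12.2^2) = 1.3 / 1460.1204 = 0.00089034
gamma_b = b - a * Hb/(g*T^2) = 1.362355 - 37.123233 * 0.00089034 = 1.329303
db = Hb / gamma_b = 1.3 / 1.329303
db = 0.9780 m

0.9780


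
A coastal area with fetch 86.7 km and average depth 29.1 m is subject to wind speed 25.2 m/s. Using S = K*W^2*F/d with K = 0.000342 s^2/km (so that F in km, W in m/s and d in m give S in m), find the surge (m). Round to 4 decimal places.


S = K * W^2 * F / d
W^2 = 25.2^2 = 635.04
S = 0.000342 * 635.04 * 86.7 / 29.1
Numerator = 0.000342 * 635.04 * 86.7 = 18.829825
S = 18.829825 / 29.1 = 0.6471 m

0.6471


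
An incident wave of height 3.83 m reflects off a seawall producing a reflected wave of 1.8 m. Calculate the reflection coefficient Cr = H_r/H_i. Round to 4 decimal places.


Cr = H_r / H_i
Cr = 1.8 / 3.83
Cr = 0.4700

0.4700


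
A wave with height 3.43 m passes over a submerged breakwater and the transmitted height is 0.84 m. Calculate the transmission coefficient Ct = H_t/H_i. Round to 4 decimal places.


Ct = H_t / H_i
Ct = 0.84 / 3.43
Ct = 0.2449

0.2449


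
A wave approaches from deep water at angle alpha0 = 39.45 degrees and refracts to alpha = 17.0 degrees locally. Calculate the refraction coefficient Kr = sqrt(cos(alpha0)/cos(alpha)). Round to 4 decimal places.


Kr = sqrt(cos(alpha0) / cos(alpha))
cos(39.45) = 0.772179
cos(17.0) = 0.956305
Kr = sqrt(0.772179 / 0.956305)
Kr = sqrt(0.807462)
Kr = 0.8986

0.8986


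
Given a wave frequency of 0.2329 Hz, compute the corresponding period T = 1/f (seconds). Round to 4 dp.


T = 1 / f
T = 1 / 0.2329
T = 4.2937 s

4.2937


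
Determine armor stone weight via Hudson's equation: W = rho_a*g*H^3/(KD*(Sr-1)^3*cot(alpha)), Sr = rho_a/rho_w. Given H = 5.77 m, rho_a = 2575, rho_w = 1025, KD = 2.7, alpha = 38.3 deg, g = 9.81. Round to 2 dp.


Sr = rho_a / rho_w = 2575 / 1025 = 2.512195
(Sr - 1) = 1.512195
(Sr - 1)^3 = 3.457988
cot(38.3) = 1 / tan(38.3) = 1 / 0.789752 = 1.266220
Numerator = 2575 * 9.81 * 5.77^3 = 4852590.9086
Denominator = 2.7 * 3.457988 * 1.266220 = 11.822146
W = 4852590.9086 / 11.822146
W = 410466.18 N

410466.18


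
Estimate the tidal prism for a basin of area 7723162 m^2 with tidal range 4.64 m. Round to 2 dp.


Tidal prism = Area * Tidal range
P = 7723162 * 4.64
P = 35835471.68 m^3

35835471.68


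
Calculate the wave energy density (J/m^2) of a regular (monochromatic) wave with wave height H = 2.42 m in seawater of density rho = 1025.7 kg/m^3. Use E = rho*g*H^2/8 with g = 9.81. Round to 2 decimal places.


E = (1/8) * rho * g * H^2
E = (1/8) * 1025.7 * 9.81 * 2.42^2
E = 0.125 * 1025.7 * 9.81 * 5.8564
E = 7365.97 J/m^2

7365.97


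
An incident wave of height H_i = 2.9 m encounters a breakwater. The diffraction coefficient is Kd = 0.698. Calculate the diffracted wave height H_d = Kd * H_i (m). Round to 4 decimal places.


H_d = Kd * H_i
H_d = 0.698 * 2.9
H_d = 2.0242 m

2.0242


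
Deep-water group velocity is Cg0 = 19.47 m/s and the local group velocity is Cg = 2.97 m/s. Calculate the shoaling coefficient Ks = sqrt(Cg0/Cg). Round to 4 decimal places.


Ks = sqrt(Cg0 / Cg)
Ks = sqrt(19.47 / 2.97)
Ks = sqrt(6.5556)
Ks = 2.5604

2.5604


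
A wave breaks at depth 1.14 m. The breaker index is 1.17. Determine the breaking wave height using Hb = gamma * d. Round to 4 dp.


Hb = gamma * d
Hb = 1.17 * 1.14
Hb = 1.3338 m

1.3338


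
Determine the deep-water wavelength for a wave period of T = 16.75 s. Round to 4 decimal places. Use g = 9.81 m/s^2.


L0 = g * T^2 / (2 * pi)
L0 = 9.81 * 16.75^2 / (2 * pi)
L0 = 9.81 * 280.5625 / 6.28319
L0 = 2752.3181 / 6.28319
L0 = 438.0450 m

438.0450


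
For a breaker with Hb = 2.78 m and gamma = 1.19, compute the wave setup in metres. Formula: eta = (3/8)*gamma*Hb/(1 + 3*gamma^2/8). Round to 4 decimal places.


eta = (3/8) * gamma * Hb / (1 + 3*gamma^2/8)
Numerator = (3/8) * 1.19 * 2.78 = 1.240575
Denominator = 1 + 3*1.19^2/8 = 1 + 0.531038 = 1.531038
eta = 1.240575 / 1.531038
eta = 0.8103 m

0.8103


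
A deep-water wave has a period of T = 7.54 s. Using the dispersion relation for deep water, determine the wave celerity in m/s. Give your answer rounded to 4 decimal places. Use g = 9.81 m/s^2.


We use the deep-water celerity formula:
C = g * T / (2 * pi)
C = 9.81 * 7.54 / (2 * 3.14159...)
C = 73.967400 / 6.283185
C = 11.7723 m/s

11.7723


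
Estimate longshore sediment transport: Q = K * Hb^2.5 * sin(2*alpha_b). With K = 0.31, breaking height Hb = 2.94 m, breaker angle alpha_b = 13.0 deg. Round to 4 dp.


Q = K * Hb^2.5 * sin(2 * alpha_b)
Hb^2.5 = 2.94^2.5 = 14.820687
sin(2 * 13.0) = sin(26.0) = 0.438371
Q = 0.31 * 14.820687 * 0.438371
Q = 2.0141 m^3/s

2.0141


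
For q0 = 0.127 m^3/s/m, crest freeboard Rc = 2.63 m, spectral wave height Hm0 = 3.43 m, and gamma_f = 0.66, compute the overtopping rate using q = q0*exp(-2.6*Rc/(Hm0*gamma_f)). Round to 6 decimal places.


q = q0 * exp(-2.6 * Rc / (Hm0 * gamma_f))
Exponent = -2.6 * 2.63 / (3.43 * 0.66)
= -2.6 * 2.63 / 2.2638
= -3.020585
exp(-3.020585) = 0.048773
q = 0.127 * 0.048773
q = 0.006194 m^3/s/m

0.006194


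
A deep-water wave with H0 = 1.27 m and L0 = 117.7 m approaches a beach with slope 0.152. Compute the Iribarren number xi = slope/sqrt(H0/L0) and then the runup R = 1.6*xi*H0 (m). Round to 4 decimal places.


xi = slope / sqrt(H0/L0)
H0/L0 = 1.27/117.7 = 0.010790
sqrt(0.010790) = 0.103876
xi = 0.152 / 0.103876 = 1.463288
R = 1.6 * xi * H0 = 1.6 * 1.463288 * 1.27
R = 2.9734 m

2.9734


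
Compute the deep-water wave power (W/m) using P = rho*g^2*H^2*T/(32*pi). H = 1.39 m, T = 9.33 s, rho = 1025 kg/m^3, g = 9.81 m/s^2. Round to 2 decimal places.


P = rho * g^2 * H^2 * T / (32 * pi)
P = 1025 * 9.81^2 * 1.39^2 * 9.33 / (32 * pi)
P = 1025 * 96.2361 * 1.9321 * 9.33 / 100.53096
P = 17687.78 W/m

17687.78


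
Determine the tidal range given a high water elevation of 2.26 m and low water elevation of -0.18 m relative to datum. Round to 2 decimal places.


Tidal range = High water - Low water
Tidal range = 2.26 - (-0.18)
Tidal range = 2.44 m

2.44


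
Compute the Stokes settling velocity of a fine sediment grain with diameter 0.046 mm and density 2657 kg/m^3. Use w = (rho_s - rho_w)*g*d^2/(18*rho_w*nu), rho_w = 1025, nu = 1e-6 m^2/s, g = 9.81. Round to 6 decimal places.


w = (rho_s - rho_w) * g * d^2 / (18 * rho_w * nu)
d = 0.046 mm = 0.000046 m
rho_s - rho_w = 2657 - 1025 = 1632
Numerator = 1632 * 9.81 * (0.000046)^2 = 0.000033876991
Denominator = 18 * 1025 * 1e-6 = 0.018450
w = 0.001836 m/s

0.001836


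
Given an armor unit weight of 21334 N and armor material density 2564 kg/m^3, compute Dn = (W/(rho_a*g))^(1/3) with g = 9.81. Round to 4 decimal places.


V = W / (rho_a * g)
V = 21334 / (2564 * 9.81)
V = 21334 / 25152.84
V = 0.848175 m^3
Dn = V^(1/3) = 0.848175^(1/3)
Dn = 0.9466 m

0.9466


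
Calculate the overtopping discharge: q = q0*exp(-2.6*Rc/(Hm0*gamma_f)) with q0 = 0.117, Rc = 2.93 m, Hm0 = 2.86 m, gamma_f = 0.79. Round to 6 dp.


q = q0 * exp(-2.6 * Rc / (Hm0 * gamma_f))
Exponent = -2.6 * 2.93 / (2.86 * 0.79)
= -2.6 * 2.93 / 2.2594
= -3.371692
exp(-3.371692) = 0.034332
q = 0.117 * 0.034332
q = 0.004017 m^3/s/m

0.004017


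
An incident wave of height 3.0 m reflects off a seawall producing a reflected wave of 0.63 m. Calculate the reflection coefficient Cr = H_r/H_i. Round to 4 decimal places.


Cr = H_r / H_i
Cr = 0.63 / 3.0
Cr = 0.2100

0.2100


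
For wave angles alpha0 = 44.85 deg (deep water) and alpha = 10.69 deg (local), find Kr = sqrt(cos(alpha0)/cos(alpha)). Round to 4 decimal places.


Kr = sqrt(cos(alpha0) / cos(alpha))
cos(44.85) = 0.708956
cos(10.69) = 0.982645
Kr = sqrt(0.708956 / 0.982645)
Kr = sqrt(0.721477)
Kr = 0.8494

0.8494


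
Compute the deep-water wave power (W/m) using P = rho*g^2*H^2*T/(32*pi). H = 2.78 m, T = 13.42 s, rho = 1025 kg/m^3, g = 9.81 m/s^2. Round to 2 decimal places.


P = rho * g^2 * H^2 * T / (32 * pi)
P = 1025 * 9.81^2 * 2.78^2 * 13.42 / (32 * pi)
P = 1025 * 96.2361 * 7.7284 * 13.42 / 100.53096
P = 101766.34 W/m

101766.34


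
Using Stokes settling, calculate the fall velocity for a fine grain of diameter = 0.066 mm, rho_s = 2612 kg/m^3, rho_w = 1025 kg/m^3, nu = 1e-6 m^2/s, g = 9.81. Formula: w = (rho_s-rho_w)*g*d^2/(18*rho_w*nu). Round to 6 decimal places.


w = (rho_s - rho_w) * g * d^2 / (18 * rho_w * nu)
d = 0.066 mm = 0.000066 m
rho_s - rho_w = 2612 - 1025 = 1587
Numerator = 1587 * 9.81 * (0.000066)^2 = 0.000067816255
Denominator = 18 * 1025 * 1e-6 = 0.018450
w = 0.003676 m/s

0.003676


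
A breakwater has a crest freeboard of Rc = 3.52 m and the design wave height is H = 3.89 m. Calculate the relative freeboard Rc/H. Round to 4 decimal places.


Relative freeboard = Rc / H
= 3.52 / 3.89
= 0.9049

0.9049


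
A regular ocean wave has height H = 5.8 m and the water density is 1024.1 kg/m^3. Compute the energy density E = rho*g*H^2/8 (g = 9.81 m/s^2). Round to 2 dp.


E = (1/8) * rho * g * H^2
E = (1/8) * 1024.1 * 9.81 * 5.8^2
E = 0.125 * 1024.1 * 9.81 * 33.6400
E = 42245.20 J/m^2

42245.20


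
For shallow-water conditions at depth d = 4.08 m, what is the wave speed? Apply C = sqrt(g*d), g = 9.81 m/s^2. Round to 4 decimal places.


Using the shallow-water approximation:
C = sqrt(g * d) = sqrt(9.81 * 4.08)
C = sqrt(40.0248)
C = 6.3265 m/s

6.3265


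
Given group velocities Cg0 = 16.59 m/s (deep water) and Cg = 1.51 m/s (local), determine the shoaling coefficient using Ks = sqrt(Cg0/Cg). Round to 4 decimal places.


Ks = sqrt(Cg0 / Cg)
Ks = sqrt(16.59 / 1.51)
Ks = sqrt(10.9868)
Ks = 3.3146

3.3146


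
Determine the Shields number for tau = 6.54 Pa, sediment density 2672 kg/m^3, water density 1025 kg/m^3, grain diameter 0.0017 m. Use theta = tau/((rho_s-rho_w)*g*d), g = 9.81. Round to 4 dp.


theta = tau / ((rho_s - rho_w) * g * d)
rho_s - rho_w = 2672 - 1025 = 1647
Denominator = 1647 * 9.81 * 0.0017 = 27.467019
theta = 6.54 / 27.467019
theta = 0.2381

0.2381


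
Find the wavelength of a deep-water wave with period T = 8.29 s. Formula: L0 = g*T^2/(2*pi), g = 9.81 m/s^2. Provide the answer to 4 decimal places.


L0 = g * T^2 / (2 * pi)
L0 = 9.81 * 8.29^2 / (2 * pi)
L0 = 9.81 * 68.7241 / 6.28319
L0 = 674.1834 / 6.28319
L0 = 107.2996 m

107.2996


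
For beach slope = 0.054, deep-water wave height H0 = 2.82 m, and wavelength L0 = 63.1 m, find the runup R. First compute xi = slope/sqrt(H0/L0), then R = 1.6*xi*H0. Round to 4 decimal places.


xi = slope / sqrt(H0/L0)
H0/L0 = 2.82/63.1 = 0.044691
sqrt(0.044691) = 0.211402
xi = 0.054 / 0.211402 = 0.255437
R = 1.6 * xi * H0 = 1.6 * 0.255437 * 2.82
R = 1.1525 m

1.1525


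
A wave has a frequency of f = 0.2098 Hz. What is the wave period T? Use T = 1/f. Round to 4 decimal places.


T = 1 / f
T = 1 / 0.2098
T = 4.7664 s

4.7664


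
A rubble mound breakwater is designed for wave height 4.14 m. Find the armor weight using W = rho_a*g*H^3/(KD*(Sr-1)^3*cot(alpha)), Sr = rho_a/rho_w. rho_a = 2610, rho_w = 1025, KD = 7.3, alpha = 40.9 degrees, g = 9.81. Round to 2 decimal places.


Sr = rho_a / rho_w = 2610 / 1025 = 2.546341
(Sr - 1) = 1.546341
(Sr - 1)^3 = 3.697568
cot(40.9) = 1 / tan(40.9) = 1 / 0.866227 = 1.154432
Numerator = 2610 * 9.81 * 4.14^3 = 1816814.2940
Denominator = 7.3 * 3.697568 * 1.154432 = 31.160704
W = 1816814.2940 / 31.160704
W = 58304.66 N

58304.66


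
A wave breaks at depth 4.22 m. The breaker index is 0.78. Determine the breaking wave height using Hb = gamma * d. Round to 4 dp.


Hb = gamma * d
Hb = 0.78 * 4.22
Hb = 3.2916 m

3.2916


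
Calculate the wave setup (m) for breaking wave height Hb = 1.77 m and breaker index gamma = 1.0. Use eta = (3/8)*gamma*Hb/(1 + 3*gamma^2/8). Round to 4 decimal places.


eta = (3/8) * gamma * Hb / (1 + 3*gamma^2/8)
Numerator = (3/8) * 1.0 * 1.77 = 0.663750
Denominator = 1 + 3*1.0^2/8 = 1 + 0.375000 = 1.375000
eta = 0.663750 / 1.375000
eta = 0.4827 m

0.4827


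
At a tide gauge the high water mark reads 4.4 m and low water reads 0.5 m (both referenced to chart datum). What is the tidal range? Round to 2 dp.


Tidal range = High water - Low water
Tidal range = 4.4 - (0.5)
Tidal range = 3.90 m

3.90


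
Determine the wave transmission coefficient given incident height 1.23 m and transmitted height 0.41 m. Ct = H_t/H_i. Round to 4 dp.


Ct = H_t / H_i
Ct = 0.41 / 1.23
Ct = 0.3333

0.3333


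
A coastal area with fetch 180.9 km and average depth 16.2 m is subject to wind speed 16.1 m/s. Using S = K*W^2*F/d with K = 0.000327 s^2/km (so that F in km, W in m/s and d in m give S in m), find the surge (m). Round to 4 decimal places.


S = K * W^2 * F / d
W^2 = 16.1^2 = 259.21
S = 0.000327 * 259.21 * 180.9 / 16.2
Numerator = 0.000327 * 259.21 * 180.9 = 15.333386
S = 15.333386 / 16.2 = 0.9465 m

0.9465


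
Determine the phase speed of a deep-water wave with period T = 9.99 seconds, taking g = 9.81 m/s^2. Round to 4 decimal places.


We use the deep-water celerity formula:
C = g * T / (2 * pi)
C = 9.81 * 9.99 / (2 * 3.14159...)
C = 98.001900 / 6.283185
C = 15.5975 m/s

15.5975


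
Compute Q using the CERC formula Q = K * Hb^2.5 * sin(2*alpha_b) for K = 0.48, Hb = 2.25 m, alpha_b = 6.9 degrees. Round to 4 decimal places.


Q = K * Hb^2.5 * sin(2 * alpha_b)
Hb^2.5 = 2.25^2.5 = 7.593750
sin(2 * 6.9) = sin(13.8) = 0.238533
Q = 0.48 * 7.593750 * 0.238533
Q = 0.8695 m^3/s

0.8695


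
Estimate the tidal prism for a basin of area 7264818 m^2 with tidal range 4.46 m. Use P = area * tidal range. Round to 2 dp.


Tidal prism = Area * Tidal range
P = 7264818 * 4.46
P = 32401088.28 m^3

32401088.28


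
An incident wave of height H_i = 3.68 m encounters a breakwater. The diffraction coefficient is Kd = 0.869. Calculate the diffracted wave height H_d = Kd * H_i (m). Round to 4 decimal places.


H_d = Kd * H_i
H_d = 0.869 * 3.68
H_d = 3.1979 m

3.1979


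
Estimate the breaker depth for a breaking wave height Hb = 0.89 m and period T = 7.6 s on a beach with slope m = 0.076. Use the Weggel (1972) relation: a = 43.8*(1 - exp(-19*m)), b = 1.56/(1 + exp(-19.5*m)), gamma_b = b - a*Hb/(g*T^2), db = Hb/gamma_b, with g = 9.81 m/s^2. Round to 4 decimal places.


a = 43.8 * (1 - exp(-19 * m))
exp(-19 * 0.076) = exp(-1.4440) = 0.235982
a = 43.8 * (1 - 0.235982) = 33.463991
b = 1.56 / (1 + exp(-19.5 * m))
exp(-19.5 * 0.076) = exp(-1.4820) = 0.227183
b = 1.56 / (1 + 0.227183) = 1.271204
Hb / (g * T^2) = 0.89 / (9.81 * 7.6^2) = 0.89 / 566.6256 = 0.00157070
gamma_b = b - a * Hb/(g*T^2) = 1.271204 - 33.463991 * 0.00157070 = 1.218642
db = Hb / gamma_b = 0.89 / 1.218642
db = 0.7303 m

0.7303


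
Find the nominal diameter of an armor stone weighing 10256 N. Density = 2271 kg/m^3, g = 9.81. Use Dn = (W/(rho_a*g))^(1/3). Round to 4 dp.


V = W / (rho_a * g)
V = 10256 / (2271 * 9.81)
V = 10256 / 22278.51
V = 0.460354 m^3
Dn = V^(1/3) = 0.460354^(1/3)
Dn = 0.7721 m

0.7721


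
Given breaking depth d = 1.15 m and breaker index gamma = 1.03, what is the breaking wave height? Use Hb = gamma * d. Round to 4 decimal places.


Hb = gamma * d
Hb = 1.03 * 1.15
Hb = 1.1845 m

1.1845


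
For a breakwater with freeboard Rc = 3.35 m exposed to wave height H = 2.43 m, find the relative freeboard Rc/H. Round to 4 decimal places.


Relative freeboard = Rc / H
= 3.35 / 2.43
= 1.3786

1.3786


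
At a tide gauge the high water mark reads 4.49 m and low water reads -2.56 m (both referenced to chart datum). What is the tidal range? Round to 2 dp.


Tidal range = High water - Low water
Tidal range = 4.49 - (-2.56)
Tidal range = 7.05 m

7.05


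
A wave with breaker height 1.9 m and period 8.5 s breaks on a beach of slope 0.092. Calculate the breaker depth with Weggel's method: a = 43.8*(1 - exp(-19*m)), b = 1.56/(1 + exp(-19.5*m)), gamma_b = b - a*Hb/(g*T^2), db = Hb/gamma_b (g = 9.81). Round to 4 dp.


a = 43.8 * (1 - exp(-19 * m))
exp(-19 * 0.092) = exp(-1.7480) = 0.174122
a = 43.8 * (1 - 0.174122) = 36.173463
b = 1.56 / (1 + exp(-19.5 * m))
exp(-19.5 * 0.092) = exp(-1.7940) = 0.166294
b = 1.56 / (1 + 0.166294) = 1.337571
Hb / (g * T^2) = 1.9 / (9.81 * 8.5^2) = 1.9 / 708.7725 = 0.00268069
gamma_b = b - a * Hb/(g*T^2) = 1.337571 - 36.173463 * 0.00268069 = 1.240601
db = Hb / gamma_b = 1.9 / 1.240601
db = 1.5315 m

1.5315


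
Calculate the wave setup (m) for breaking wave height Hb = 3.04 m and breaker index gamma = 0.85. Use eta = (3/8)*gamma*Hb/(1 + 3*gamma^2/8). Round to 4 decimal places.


eta = (3/8) * gamma * Hb / (1 + 3*gamma^2/8)
Numerator = (3/8) * 0.85 * 3.04 = 0.969000
Denominator = 1 + 3*0.85^2/8 = 1 + 0.270938 = 1.270938
eta = 0.969000 / 1.270938
eta = 0.7624 m

0.7624


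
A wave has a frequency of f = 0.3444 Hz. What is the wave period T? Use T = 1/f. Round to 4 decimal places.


T = 1 / f
T = 1 / 0.3444
T = 2.9036 s

2.9036


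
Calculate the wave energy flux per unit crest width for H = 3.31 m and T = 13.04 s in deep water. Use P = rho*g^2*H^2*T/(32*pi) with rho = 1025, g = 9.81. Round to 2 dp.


P = rho * g^2 * H^2 * T / (32 * pi)
P = 1025 * 9.81^2 * 3.31^2 * 13.04 / (32 * pi)
P = 1025 * 96.2361 * 10.9561 * 13.04 / 100.53096
P = 140183.08 W/m

140183.08


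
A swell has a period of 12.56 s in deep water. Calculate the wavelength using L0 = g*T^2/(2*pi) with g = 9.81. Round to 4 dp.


L0 = g * T^2 / (2 * pi)
L0 = 9.81 * 12.56^2 / (2 * pi)
L0 = 9.81 * 157.7536 / 6.28319
L0 = 1547.5628 / 6.28319
L0 = 246.3023 m

246.3023


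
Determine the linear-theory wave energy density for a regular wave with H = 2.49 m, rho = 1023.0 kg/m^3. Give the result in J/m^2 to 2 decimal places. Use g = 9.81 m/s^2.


E = (1/8) * rho * g * H^2
E = (1/8) * 1023.0 * 9.81 * 2.49^2
E = 0.125 * 1023.0 * 9.81 * 6.2001
E = 7777.74 J/m^2

7777.74


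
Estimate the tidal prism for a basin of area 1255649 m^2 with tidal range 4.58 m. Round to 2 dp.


Tidal prism = Area * Tidal range
P = 1255649 * 4.58
P = 5750872.42 m^3

5750872.42


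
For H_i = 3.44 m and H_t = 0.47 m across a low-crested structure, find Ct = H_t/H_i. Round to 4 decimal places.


Ct = H_t / H_i
Ct = 0.47 / 3.44
Ct = 0.1366

0.1366


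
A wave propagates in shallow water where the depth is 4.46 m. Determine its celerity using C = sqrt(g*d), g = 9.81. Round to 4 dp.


Using the shallow-water approximation:
C = sqrt(g * d) = sqrt(9.81 * 4.46)
C = sqrt(43.7526)
C = 6.6146 m/s

6.6146


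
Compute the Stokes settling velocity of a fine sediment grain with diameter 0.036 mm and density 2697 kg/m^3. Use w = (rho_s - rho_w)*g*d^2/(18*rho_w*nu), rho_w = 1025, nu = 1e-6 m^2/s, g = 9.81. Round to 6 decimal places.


w = (rho_s - rho_w) * g * d^2 / (18 * rho_w * nu)
d = 0.036 mm = 0.000036 m
rho_s - rho_w = 2697 - 1025 = 1672
Numerator = 1672 * 9.81 * (0.000036)^2 = 0.000021257407
Denominator = 18 * 1025 * 1e-6 = 0.018450
w = 0.001152 m/s

0.001152


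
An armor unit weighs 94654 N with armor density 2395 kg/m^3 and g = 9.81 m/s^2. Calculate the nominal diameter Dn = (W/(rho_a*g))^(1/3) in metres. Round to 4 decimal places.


V = W / (rho_a * g)
V = 94654 / (2395 * 9.81)
V = 94654 / 23494.95
V = 4.028696 m^3
Dn = V^(1/3) = 4.028696^(1/3)
Dn = 1.5912 m

1.5912


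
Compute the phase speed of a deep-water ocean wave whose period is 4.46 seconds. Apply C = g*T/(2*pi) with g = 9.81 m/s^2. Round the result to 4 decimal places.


We use the deep-water celerity formula:
C = g * T / (2 * pi)
C = 9.81 * 4.46 / (2 * 3.14159...)
C = 43.752600 / 6.283185
C = 6.9634 m/s

6.9634


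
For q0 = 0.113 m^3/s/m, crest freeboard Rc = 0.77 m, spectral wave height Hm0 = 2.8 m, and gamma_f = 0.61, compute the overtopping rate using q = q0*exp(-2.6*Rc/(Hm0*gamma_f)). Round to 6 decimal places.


q = q0 * exp(-2.6 * Rc / (Hm0 * gamma_f))
Exponent = -2.6 * 0.77 / (2.8 * 0.61)
= -2.6 * 0.77 / 1.7080
= -1.172131
exp(-1.172131) = 0.309706
q = 0.113 * 0.309706
q = 0.034997 m^3/s/m

0.034997


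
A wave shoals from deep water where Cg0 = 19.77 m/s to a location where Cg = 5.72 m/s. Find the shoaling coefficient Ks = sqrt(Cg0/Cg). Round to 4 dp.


Ks = sqrt(Cg0 / Cg)
Ks = sqrt(19.77 / 5.72)
Ks = sqrt(3.4563)
Ks = 1.8591

1.8591


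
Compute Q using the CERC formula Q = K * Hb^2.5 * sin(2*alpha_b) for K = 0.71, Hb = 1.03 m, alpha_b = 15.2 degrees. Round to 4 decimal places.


Q = K * Hb^2.5 * sin(2 * alpha_b)
Hb^2.5 = 1.03^2.5 = 1.076696
sin(2 * 15.2) = sin(30.4) = 0.506034
Q = 0.71 * 1.076696 * 0.506034
Q = 0.3868 m^3/s

0.3868


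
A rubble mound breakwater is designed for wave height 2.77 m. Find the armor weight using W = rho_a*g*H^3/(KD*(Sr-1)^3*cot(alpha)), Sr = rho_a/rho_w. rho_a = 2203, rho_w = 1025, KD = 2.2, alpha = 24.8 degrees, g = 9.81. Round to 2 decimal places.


Sr = rho_a / rho_w = 2203 / 1025 = 2.149268
(Sr - 1) = 1.149268
(Sr - 1)^3 = 1.517974
cot(24.8) = 1 / tan(24.8) = 1 / 0.462065 = 2.164198
Numerator = 2203 * 9.81 * 2.77^3 = 459327.8853
Denominator = 2.2 * 1.517974 * 2.164198 = 7.227432
W = 459327.8853 / 7.227432
W = 63553.40 N

63553.40


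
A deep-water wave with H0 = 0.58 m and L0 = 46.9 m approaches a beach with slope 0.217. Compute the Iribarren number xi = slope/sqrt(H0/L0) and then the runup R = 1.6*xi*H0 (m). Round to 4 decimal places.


xi = slope / sqrt(H0/L0)
H0/L0 = 0.58/46.9 = 0.012367
sqrt(0.012367) = 0.111206
xi = 0.217 / 0.111206 = 1.951336
R = 1.6 * xi * H0 = 1.6 * 1.951336 * 0.58
R = 1.8108 m

1.8108


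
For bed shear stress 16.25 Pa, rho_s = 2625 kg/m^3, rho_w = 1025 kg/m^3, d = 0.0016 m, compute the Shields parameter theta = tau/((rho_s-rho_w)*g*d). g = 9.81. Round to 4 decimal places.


theta = tau / ((rho_s - rho_w) * g * d)
rho_s - rho_w = 2625 - 1025 = 1600
Denominator = 1600 * 9.81 * 0.0016 = 25.113600
theta = 16.25 / 25.113600
theta = 0.6471

0.6471


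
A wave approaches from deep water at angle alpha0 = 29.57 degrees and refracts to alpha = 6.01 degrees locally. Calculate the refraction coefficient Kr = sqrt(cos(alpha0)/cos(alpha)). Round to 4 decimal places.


Kr = sqrt(cos(alpha0) / cos(alpha))
cos(29.57) = 0.869753
cos(6.01) = 0.994504
Kr = sqrt(0.869753 / 0.994504)
Kr = sqrt(0.874560)
Kr = 0.9352

0.9352


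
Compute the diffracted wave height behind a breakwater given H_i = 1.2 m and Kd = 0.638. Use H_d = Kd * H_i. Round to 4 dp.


H_d = Kd * H_i
H_d = 0.638 * 1.2
H_d = 0.7656 m

0.7656


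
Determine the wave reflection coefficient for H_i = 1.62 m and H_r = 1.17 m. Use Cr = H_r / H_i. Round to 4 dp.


Cr = H_r / H_i
Cr = 1.17 / 1.62
Cr = 0.7222

0.7222


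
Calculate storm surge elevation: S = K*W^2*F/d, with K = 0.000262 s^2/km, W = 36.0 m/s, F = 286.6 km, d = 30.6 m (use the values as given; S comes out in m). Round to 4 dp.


S = K * W^2 * F / d
W^2 = 36.0^2 = 1296.00
S = 0.000262 * 1296.00 * 286.6 / 30.6
Numerator = 0.000262 * 1296.00 * 286.6 = 97.315603
S = 97.315603 / 30.6 = 3.1802 m

3.1802


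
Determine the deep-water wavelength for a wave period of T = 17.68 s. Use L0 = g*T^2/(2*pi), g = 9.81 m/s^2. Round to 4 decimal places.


L0 = g * T^2 / (2 * pi)
L0 = 9.81 * 17.68^2 / (2 * pi)
L0 = 9.81 * 312.5824 / 6.28319
L0 = 3066.4333 / 6.28319
L0 = 488.0380 m

488.0380


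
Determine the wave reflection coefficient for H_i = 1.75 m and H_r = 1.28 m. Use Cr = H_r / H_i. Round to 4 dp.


Cr = H_r / H_i
Cr = 1.28 / 1.75
Cr = 0.7314

0.7314


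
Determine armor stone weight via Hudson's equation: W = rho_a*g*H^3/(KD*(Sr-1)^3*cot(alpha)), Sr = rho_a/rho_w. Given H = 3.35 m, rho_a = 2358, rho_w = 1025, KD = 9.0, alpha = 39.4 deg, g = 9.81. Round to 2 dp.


Sr = rho_a / rho_w = 2358 / 1025 = 2.300488
(Sr - 1) = 1.300488
(Sr - 1)^3 = 2.199474
cot(39.4) = 1 / tan(39.4) = 1 / 0.821409 = 1.217420
Numerator = 2358 * 9.81 * 3.35^3 = 869655.4626
Denominator = 9.0 * 2.199474 * 1.217420 = 24.099152
W = 869655.4626 / 24.099152
W = 36086.56 N

36086.56


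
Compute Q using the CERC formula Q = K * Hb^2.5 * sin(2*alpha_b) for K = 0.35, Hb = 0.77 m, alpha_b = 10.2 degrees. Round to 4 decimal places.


Q = K * Hb^2.5 * sin(2 * alpha_b)
Hb^2.5 = 0.77^2.5 = 0.520268
sin(2 * 10.2) = sin(20.4) = 0.348572
Q = 0.35 * 0.520268 * 0.348572
Q = 0.0635 m^3/s

0.0635


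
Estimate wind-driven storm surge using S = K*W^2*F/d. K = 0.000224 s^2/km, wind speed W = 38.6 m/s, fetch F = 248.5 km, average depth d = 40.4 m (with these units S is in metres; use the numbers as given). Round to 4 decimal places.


S = K * W^2 * F / d
W^2 = 38.6^2 = 1489.96
S = 0.000224 * 1489.96 * 248.5 / 40.4
Numerator = 0.000224 * 1489.96 * 248.5 = 82.937133
S = 82.937133 / 40.4 = 2.0529 m

2.0529


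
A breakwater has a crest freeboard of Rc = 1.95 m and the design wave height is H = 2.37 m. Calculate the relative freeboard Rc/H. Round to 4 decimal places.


Relative freeboard = Rc / H
= 1.95 / 2.37
= 0.8228

0.8228


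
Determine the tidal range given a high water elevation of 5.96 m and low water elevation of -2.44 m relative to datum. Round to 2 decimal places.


Tidal range = High water - Low water
Tidal range = 5.96 - (-2.44)
Tidal range = 8.40 m

8.40


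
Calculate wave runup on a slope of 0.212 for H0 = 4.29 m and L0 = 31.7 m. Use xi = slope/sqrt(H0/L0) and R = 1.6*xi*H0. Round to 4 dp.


xi = slope / sqrt(H0/L0)
H0/L0 = 4.29/31.7 = 0.135331
sqrt(0.135331) = 0.367874
xi = 0.212 / 0.367874 = 0.576284
R = 1.6 * xi * H0 = 1.6 * 0.576284 * 4.29
R = 3.9556 m

3.9556


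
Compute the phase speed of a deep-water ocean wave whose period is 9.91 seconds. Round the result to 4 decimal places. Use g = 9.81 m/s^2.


We use the deep-water celerity formula:
C = g * T / (2 * pi)
C = 9.81 * 9.91 / (2 * 3.14159...)
C = 97.217100 / 6.283185
C = 15.4726 m/s

15.4726


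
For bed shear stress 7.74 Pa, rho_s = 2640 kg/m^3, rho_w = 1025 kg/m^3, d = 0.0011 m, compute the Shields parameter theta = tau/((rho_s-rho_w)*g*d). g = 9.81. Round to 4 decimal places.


theta = tau / ((rho_s - rho_w) * g * d)
rho_s - rho_w = 2640 - 1025 = 1615
Denominator = 1615 * 9.81 * 0.0011 = 17.427465
theta = 7.74 / 17.427465
theta = 0.4441

0.4441


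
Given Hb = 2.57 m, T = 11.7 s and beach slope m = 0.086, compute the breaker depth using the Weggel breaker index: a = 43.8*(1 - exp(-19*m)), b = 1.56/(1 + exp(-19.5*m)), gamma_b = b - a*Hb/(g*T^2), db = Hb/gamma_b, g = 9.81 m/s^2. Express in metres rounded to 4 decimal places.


a = 43.8 * (1 - exp(-19 * m))
exp(-19 * 0.086) = exp(-1.6340) = 0.195147
a = 43.8 * (1 - 0.195147) = 35.252543
b = 1.56 / (1 + exp(-19.5 * m))
exp(-19.5 * 0.086) = exp(-1.6770) = 0.186934
b = 1.56 / (1 + 0.186934) = 1.314311
Hb / (g * T^2) = 2.57 / (9.81 * 11.7^2) = 2.57 / 1342.8909 = 0.00191378
gamma_b = b - a * Hb/(g*T^2) = 1.314311 - 35.252543 * 0.00191378 = 1.246845
db = Hb / gamma_b = 2.57 / 1.246845
db = 2.0612 m

2.0612


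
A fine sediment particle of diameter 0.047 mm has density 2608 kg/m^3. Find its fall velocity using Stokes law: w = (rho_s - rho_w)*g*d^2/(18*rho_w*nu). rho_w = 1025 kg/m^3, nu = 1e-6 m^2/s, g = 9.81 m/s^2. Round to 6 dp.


w = (rho_s - rho_w) * g * d^2 / (18 * rho_w * nu)
d = 0.047 mm = 0.000047 m
rho_s - rho_w = 2608 - 1025 = 1583
Numerator = 1583 * 9.81 * (0.000047)^2 = 0.000034304069
Denominator = 18 * 1025 * 1e-6 = 0.018450
w = 0.001859 m/s

0.001859


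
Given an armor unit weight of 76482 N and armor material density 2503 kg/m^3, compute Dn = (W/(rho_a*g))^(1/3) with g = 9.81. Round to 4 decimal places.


V = W / (rho_a * g)
V = 76482 / (2503 * 9.81)
V = 76482 / 24554.43
V = 3.114794 m^3
Dn = V^(1/3) = 3.114794^(1/3)
Dn = 1.4604 m

1.4604


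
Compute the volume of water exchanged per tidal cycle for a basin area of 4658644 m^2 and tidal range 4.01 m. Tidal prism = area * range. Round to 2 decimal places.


Tidal prism = Area * Tidal range
P = 4658644 * 4.01
P = 18681162.44 m^3

18681162.44


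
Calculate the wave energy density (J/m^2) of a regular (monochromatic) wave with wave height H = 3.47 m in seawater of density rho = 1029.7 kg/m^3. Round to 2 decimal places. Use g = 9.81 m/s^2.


E = (1/8) * rho * g * H^2
E = (1/8) * 1029.7 * 9.81 * 3.47^2
E = 0.125 * 1029.7 * 9.81 * 12.0409
E = 15203.68 J/m^2

15203.68


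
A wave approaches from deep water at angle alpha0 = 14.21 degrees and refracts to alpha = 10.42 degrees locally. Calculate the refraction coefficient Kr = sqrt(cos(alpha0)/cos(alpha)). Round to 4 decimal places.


Kr = sqrt(cos(alpha0) / cos(alpha))
cos(14.21) = 0.969403
cos(10.42) = 0.983508
Kr = sqrt(0.969403 / 0.983508)
Kr = sqrt(0.985658)
Kr = 0.9928

0.9928


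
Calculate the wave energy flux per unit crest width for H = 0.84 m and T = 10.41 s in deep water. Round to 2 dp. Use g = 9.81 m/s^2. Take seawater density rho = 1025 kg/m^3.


P = rho * g^2 * H^2 * T / (32 * pi)
P = 1025 * 9.81^2 * 0.84^2 * 10.41 / (32 * pi)
P = 1025 * 96.2361 * 0.7056 * 10.41 / 100.53096
P = 7207.28 W/m

7207.28


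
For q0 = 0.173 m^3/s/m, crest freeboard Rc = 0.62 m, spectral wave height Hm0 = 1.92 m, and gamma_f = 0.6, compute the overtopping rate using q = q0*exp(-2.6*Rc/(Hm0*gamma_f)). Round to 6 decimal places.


q = q0 * exp(-2.6 * Rc / (Hm0 * gamma_f))
Exponent = -2.6 * 0.62 / (1.92 * 0.6)
= -2.6 * 0.62 / 1.1520
= -1.399306
exp(-1.399306) = 0.246768
q = 0.173 * 0.246768
q = 0.042691 m^3/s/m

0.042691


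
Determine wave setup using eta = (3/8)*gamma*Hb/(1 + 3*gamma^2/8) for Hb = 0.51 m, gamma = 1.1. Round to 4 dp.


eta = (3/8) * gamma * Hb / (1 + 3*gamma^2/8)
Numerator = (3/8) * 1.1 * 0.51 = 0.210375
Denominator = 1 + 3*1.1^2/8 = 1 + 0.453750 = 1.453750
eta = 0.210375 / 1.453750
eta = 0.1447 m

0.1447


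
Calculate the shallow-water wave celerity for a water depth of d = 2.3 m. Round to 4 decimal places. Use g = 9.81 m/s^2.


Using the shallow-water approximation:
C = sqrt(g * d) = sqrt(9.81 * 2.3)
C = sqrt(22.5630)
C = 4.7501 m/s

4.7501


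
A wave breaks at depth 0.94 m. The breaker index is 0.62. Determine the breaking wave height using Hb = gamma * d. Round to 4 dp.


Hb = gamma * d
Hb = 0.62 * 0.94
Hb = 0.5828 m

0.5828
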